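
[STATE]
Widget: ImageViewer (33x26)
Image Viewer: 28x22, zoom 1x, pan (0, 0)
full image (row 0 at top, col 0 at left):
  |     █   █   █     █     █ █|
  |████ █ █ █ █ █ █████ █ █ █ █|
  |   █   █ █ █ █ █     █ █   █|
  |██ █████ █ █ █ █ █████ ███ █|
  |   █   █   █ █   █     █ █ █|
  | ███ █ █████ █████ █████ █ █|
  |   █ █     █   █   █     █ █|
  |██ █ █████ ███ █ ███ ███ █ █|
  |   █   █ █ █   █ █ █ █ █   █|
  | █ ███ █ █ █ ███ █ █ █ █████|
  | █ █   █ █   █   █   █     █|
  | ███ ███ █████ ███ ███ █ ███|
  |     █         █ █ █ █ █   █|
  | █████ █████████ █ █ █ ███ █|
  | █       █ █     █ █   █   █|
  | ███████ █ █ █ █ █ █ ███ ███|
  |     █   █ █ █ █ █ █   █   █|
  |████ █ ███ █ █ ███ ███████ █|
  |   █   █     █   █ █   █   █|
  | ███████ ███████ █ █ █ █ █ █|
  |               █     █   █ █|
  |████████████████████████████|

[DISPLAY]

     █   █   █     █     █ █     
████ █ █ █ █ █ █████ █ █ █ █     
   █   █ █ █ █ █     █ █   █     
██ █████ █ █ █ █ █████ ███ █     
   █   █   █ █   █     █ █ █     
 ███ █ █████ █████ █████ █ █     
   █ █     █   █   █     █ █     
██ █ █████ ███ █ ███ ███ █ █     
   █   █ █ █   █ █ █ █ █   █     
 █ ███ █ █ █ ███ █ █ █ █████     
 █ █   █ █   █   █   █     █     
 ███ ███ █████ ███ ███ █ ███     
     █         █ █ █ █ █   █     
 █████ █████████ █ █ █ ███ █     
 █       █ █     █ █   █   █     
 ███████ █ █ █ █ █ █ ███ ███     
     █   █ █ █ █ █ █   █   █     
████ █ ███ █ █ ███ ███████ █     
   █   █     █   █ █   █   █     
 ███████ ███████ █ █ █ █ █ █     
               █     █   █ █     
████████████████████████████     
                                 
                                 
                                 
                                 


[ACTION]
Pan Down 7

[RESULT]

██ █ █████ ███ █ ███ ███ █ █     
   █   █ █ █   █ █ █ █ █   █     
 █ ███ █ █ █ ███ █ █ █ █████     
 █ █   █ █   █   █   █     █     
 ███ ███ █████ ███ ███ █ ███     
     █         █ █ █ █ █   █     
 █████ █████████ █ █ █ ███ █     
 █       █ █     █ █   █   █     
 ███████ █ █ █ █ █ █ ███ ███     
     █   █ █ █ █ █ █   █   █     
████ █ ███ █ █ ███ ███████ █     
   █   █     █   █ █   █   █     
 ███████ ███████ █ █ █ █ █ █     
               █     █   █ █     
████████████████████████████     
                                 
                                 
                                 
                                 
                                 
                                 
                                 
                                 
                                 
                                 
                                 


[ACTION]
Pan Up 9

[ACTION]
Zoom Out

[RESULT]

     █   █   █     █     █ █     
████ █ █ █ █ █ █████ █ █ █ █     
   █   █ █ █ █ █     █ █   █     
██ █████ █ █ █ █ █████ ███ █     
   █   █   █ █   █     █ █ █     
 ███ █ █████ █████ █████ █ █     
   █ █     █   █   █     █ █     
██ █ █████ ███ █ ███ ███ █ █     
   █   █ █ █   █ █ █ █ █   █     
 █ ███ █ █ █ ███ █ █ █ █████     
 █ █   █ █   █   █   █     █     
 ███ ███ █████ ███ ███ █ ███     
     █         █ █ █ █ █   █     
 █████ █████████ █ █ █ ███ █     
 █       █ █     █ █   █   █     
 ███████ █ █ █ █ █ █ ███ ███     
     █   █ █ █ █ █ █   █   █     
████ █ ███ █ █ ███ ███████ █     
   █   █     █   █ █   █   █     
 ███████ ███████ █ █ █ █ █ █     
               █     █   █ █     
████████████████████████████     
                                 
                                 
                                 
                                 


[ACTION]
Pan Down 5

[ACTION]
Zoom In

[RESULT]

      ██      ██  ██  ██  ██  ██ 
████  ██████████  ██  ██  ██  ██ 
████  ██████████  ██  ██  ██  ██ 
      ██      ██      ██  ██     
      ██      ██      ██  ██     
  ██████  ██  ██████████  ███████
  ██████  ██  ██████████  ███████
      ██  ██          ██      ██ 
      ██  ██          ██      ██ 
████  ██  ██████████  ██████  ██ 
████  ██  ██████████  ██████  ██ 
      ██      ██  ██  ██      ██ 
      ██      ██  ██  ██      ██ 
  ██  ██████  ██  ██  ██  ██████ 
  ██  ██████  ██  ██  ██  ██████ 
  ██  ██      ██  ██      ██     
  ██  ██      ██  ██      ██     
  ██████  ██████  ██████████  ███
  ██████  ██████  ██████████  ███
          ██                  ██ 
          ██                  ██ 
  ██████████  ██████████████████ 
  ██████████  ██████████████████ 
  ██              ██  ██         
  ██              ██  ██         
  ██████████████  ██  ██  ██  ██ 


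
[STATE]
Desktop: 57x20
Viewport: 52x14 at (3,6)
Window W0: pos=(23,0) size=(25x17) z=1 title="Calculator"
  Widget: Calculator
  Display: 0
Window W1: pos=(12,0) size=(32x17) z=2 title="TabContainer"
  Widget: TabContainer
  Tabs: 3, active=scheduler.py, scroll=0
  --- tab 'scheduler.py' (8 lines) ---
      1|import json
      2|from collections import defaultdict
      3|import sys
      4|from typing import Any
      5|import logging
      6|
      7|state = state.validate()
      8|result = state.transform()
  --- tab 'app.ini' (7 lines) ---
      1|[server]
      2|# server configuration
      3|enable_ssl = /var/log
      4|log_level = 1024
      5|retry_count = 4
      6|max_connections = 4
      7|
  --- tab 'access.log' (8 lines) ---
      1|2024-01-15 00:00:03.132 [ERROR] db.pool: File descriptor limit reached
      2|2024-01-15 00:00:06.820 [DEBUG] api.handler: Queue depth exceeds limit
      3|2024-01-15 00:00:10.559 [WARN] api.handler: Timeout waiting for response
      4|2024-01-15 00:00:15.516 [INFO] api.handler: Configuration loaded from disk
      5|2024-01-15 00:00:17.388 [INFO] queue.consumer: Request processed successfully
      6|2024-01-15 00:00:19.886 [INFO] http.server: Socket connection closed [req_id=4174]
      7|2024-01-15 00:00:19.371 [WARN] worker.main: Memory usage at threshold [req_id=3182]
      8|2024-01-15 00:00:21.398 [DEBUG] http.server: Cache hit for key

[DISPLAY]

         ┃from collections import defaul┃   ┃       
         ┃import sys                    ┃   ┃       
         ┃from typing import Any        ┃   ┃       
         ┃import logging                ┃   ┃       
         ┃                              ┃   ┃       
         ┃state = state.validate()      ┃   ┃       
         ┃result = state.transform()    ┃   ┃       
         ┃                              ┃   ┃       
         ┃                              ┃   ┃       
         ┃                              ┃   ┃       
         ┗━━━━━━━━━━━━━━━━━━━━━━━━━━━━━━┛━━━┛       
                                                    
                                                    
                                                    


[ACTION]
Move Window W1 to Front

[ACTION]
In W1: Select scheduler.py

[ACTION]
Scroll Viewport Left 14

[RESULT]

            ┃from collections import defaul┃   ┃    
            ┃import sys                    ┃   ┃    
            ┃from typing import Any        ┃   ┃    
            ┃import logging                ┃   ┃    
            ┃                              ┃   ┃    
            ┃state = state.validate()      ┃   ┃    
            ┃result = state.transform()    ┃   ┃    
            ┃                              ┃   ┃    
            ┃                              ┃   ┃    
            ┃                              ┃   ┃    
            ┗━━━━━━━━━━━━━━━━━━━━━━━━━━━━━━┛━━━┛    
                                                    
                                                    
                                                    


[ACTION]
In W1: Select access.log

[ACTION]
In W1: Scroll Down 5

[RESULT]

            ┃2024-01-15 00:00:19.371 [WARN]┃   ┃    
            ┃2024-01-15 00:00:21.398 [DEBUG┃   ┃    
            ┃                              ┃   ┃    
            ┃                              ┃   ┃    
            ┃                              ┃   ┃    
            ┃                              ┃   ┃    
            ┃                              ┃   ┃    
            ┃                              ┃   ┃    
            ┃                              ┃   ┃    
            ┃                              ┃   ┃    
            ┗━━━━━━━━━━━━━━━━━━━━━━━━━━━━━━┛━━━┛    
                                                    
                                                    
                                                    


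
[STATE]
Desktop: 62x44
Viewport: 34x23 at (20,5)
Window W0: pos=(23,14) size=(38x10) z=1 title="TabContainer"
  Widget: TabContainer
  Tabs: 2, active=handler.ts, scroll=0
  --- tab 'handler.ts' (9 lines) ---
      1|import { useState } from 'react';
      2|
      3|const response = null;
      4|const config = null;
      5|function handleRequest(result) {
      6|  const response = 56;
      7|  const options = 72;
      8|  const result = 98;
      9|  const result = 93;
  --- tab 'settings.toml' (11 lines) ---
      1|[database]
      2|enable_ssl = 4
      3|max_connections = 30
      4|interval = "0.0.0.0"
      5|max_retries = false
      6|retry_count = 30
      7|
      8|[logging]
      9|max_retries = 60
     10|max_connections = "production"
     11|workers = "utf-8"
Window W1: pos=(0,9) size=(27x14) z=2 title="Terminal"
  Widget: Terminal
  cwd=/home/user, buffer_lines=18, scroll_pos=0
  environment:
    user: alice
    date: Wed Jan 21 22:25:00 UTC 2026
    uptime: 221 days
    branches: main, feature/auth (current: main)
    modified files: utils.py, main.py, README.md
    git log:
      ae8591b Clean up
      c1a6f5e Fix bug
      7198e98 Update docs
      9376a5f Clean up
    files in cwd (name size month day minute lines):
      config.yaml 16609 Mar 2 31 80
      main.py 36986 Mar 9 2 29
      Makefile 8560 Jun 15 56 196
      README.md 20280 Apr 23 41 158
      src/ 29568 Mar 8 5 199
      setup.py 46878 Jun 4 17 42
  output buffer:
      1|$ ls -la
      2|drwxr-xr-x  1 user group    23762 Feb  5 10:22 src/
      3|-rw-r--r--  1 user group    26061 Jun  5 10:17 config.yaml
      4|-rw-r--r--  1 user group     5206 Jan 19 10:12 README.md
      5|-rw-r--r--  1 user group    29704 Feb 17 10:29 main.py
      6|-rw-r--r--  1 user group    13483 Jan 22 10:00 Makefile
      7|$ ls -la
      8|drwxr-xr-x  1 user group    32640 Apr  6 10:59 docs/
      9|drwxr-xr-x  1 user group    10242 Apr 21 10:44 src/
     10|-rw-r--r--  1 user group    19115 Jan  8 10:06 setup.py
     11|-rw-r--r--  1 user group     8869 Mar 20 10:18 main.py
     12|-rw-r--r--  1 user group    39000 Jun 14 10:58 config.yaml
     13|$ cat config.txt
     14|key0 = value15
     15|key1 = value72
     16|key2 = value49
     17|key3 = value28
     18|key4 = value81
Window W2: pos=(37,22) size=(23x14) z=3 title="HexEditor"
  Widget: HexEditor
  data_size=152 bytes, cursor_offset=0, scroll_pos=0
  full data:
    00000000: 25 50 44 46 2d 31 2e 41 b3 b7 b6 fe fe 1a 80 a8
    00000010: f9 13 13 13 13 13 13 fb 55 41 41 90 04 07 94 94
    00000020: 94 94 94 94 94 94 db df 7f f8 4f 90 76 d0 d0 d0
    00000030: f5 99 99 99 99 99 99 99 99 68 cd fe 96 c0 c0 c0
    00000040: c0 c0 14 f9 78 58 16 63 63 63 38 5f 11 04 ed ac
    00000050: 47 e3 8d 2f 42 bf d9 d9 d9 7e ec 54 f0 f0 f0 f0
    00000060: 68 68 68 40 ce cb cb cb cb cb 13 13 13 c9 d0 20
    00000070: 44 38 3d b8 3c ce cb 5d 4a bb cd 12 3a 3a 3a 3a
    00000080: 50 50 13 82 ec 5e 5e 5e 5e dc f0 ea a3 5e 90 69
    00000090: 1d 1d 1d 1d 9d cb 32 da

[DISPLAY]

                                  
                                  
                                  
                                  
━━━━━━┓                           
      ┃                           
──────┨                           
      ┃                           
group ┃                           
group ┃━━━━━━━━━━━━━━━━━━━━━━━━━━━
group ┃bContainer                 
group ┃───────────────────────────
group ┃ndler.ts]│ settings.toml   
      ┃───────────────────────────
group ┃ort { useState } from 'reac
group ┃                           
group ┃st response = null;        
━━━━━━┛st config ┏━━━━━━━━━━━━━━━━
   ┗━━━━━━━━━━━━━┃ HexEditor      
                 ┠────────────────
                 ┃00000000  25 50 
                 ┃00000010  f9 13 
                 ┃00000020  94 94 


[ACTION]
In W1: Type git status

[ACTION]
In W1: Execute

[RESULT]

                                  
                                  
                                  
                                  
━━━━━━┓                           
      ┃                           
──────┨                           
      ┃                           
      ┃                           
      ┃━━━━━━━━━━━━━━━━━━━━━━━━━━━
      ┃bContainer                 
for co┃───────────────────────────
      ┃ndler.ts]│ settings.toml   
 utils┃───────────────────────────
 main.┃ort { useState } from 'reac
 READM┃                           
      ┃st response = null;        
━━━━━━┛st config ┏━━━━━━━━━━━━━━━━
   ┗━━━━━━━━━━━━━┃ HexEditor      
                 ┠────────────────
                 ┃00000000  25 50 
                 ┃00000010  f9 13 
                 ┃00000020  94 94 


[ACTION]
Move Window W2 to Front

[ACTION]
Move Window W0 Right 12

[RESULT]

                                  
                                  
                                  
                                  
━━━━━━┓                           
      ┃                           
──────┨                           
      ┃                           
      ┃                           
      ┃━━━━━━━━━━━━━━━━━━━━━━━━━━━
      ┃abContainer                
for co┃───────────────────────────
      ┃andler.ts]│ settings.toml  
 utils┃───────────────────────────
 main.┃port { useState } from 'rea
 READM┃                           
      ┃nst response = null;       
━━━━━━┛nst config┏━━━━━━━━━━━━━━━━
    ┗━━━━━━━━━━━━┃ HexEditor      
                 ┠────────────────
                 ┃00000000  25 50 
                 ┃00000010  f9 13 
                 ┃00000020  94 94 


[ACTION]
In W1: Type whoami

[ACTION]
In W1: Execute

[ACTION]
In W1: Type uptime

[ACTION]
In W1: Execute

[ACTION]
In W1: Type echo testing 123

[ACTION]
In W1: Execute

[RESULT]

                                  
                                  
                                  
                                  
━━━━━━┓                           
      ┃                           
──────┨                           
 utils┃                           
 main.┃                           
 READM┃━━━━━━━━━━━━━━━━━━━━━━━━━━━
      ┃abContainer                
      ┃───────────────────────────
      ┃andler.ts]│ settings.toml  
      ┃───────────────────────────
      ┃port { useState } from 'rea
      ┃                           
      ┃nst response = null;       
━━━━━━┛nst config┏━━━━━━━━━━━━━━━━
    ┗━━━━━━━━━━━━┃ HexEditor      
                 ┠────────────────
                 ┃00000000  25 50 
                 ┃00000010  f9 13 
                 ┃00000020  94 94 


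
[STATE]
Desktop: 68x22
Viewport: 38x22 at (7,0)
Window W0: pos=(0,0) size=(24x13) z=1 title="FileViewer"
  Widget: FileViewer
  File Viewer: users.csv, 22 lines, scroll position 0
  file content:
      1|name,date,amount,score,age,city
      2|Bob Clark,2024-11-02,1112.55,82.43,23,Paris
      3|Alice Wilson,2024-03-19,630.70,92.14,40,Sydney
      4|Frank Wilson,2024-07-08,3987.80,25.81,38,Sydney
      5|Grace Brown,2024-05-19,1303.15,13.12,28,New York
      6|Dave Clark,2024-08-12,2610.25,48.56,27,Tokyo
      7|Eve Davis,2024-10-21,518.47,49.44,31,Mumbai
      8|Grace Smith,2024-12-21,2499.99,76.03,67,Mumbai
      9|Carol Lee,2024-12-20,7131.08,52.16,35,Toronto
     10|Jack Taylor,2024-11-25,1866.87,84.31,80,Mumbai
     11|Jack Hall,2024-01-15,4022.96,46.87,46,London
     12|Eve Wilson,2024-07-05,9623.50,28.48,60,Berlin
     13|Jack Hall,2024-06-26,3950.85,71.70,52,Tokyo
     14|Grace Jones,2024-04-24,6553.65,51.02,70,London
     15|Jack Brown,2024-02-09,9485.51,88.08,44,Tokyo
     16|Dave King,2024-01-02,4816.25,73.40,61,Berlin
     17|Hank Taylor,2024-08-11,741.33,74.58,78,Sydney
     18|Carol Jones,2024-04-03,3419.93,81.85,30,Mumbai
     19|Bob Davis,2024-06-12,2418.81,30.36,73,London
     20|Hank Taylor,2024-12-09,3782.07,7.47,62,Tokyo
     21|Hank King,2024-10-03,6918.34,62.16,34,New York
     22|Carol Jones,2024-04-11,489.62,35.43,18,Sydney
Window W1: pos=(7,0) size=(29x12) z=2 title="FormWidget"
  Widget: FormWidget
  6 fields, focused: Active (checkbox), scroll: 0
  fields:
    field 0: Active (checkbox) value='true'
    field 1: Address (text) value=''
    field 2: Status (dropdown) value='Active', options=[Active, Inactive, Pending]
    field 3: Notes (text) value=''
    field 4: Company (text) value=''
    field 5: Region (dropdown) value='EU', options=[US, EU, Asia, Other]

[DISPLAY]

┏━━━━━━━━━━━━━━━━━━━━━━━━━━━┓         
┃ FormWidget                ┃         
┠───────────────────────────┨         
┃> Active:     [x]          ┃         
┃  Address:    [           ]┃         
┃  Status:     [Active    ▼]┃         
┃  Notes:      [           ]┃         
┃  Company:    [           ]┃         
┃  Region:     [EU        ▼]┃         
┃                           ┃         
┃                           ┃         
┗━━━━━━━━━━━━━━━━━━━━━━━━━━━┛         
━━━━━━━━━━━━━━━━┛                     
                                      
                                      
                                      
                                      
                                      
                                      
                                      
                                      
                                      


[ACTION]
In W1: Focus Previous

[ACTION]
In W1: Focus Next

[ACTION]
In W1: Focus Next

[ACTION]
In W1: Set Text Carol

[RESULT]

┏━━━━━━━━━━━━━━━━━━━━━━━━━━━┓         
┃ FormWidget                ┃         
┠───────────────────────────┨         
┃  Active:     [x]          ┃         
┃> Address:    [Carol      ]┃         
┃  Status:     [Active    ▼]┃         
┃  Notes:      [           ]┃         
┃  Company:    [           ]┃         
┃  Region:     [EU        ▼]┃         
┃                           ┃         
┃                           ┃         
┗━━━━━━━━━━━━━━━━━━━━━━━━━━━┛         
━━━━━━━━━━━━━━━━┛                     
                                      
                                      
                                      
                                      
                                      
                                      
                                      
                                      
                                      


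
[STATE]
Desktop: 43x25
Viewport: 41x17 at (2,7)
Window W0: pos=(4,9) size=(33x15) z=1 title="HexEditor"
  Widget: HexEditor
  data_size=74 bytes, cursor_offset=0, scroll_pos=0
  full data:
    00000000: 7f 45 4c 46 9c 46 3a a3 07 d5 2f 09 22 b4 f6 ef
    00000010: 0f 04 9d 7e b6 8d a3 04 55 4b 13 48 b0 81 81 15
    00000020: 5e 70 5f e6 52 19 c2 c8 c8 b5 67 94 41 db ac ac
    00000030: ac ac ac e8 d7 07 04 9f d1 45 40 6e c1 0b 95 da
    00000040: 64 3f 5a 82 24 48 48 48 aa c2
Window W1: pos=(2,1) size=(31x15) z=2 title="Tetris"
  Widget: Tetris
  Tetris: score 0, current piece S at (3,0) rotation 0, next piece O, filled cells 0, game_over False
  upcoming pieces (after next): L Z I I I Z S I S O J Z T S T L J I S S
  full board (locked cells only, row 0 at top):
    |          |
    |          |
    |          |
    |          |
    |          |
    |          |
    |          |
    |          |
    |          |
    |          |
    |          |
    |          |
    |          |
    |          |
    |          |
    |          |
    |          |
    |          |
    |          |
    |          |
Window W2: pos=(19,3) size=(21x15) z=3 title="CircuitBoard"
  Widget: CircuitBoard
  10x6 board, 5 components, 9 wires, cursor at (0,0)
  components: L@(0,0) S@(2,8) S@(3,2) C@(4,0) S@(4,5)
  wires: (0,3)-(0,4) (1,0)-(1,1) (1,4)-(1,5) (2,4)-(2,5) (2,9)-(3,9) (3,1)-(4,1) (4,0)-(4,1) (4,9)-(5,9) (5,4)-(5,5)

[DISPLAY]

┃          │     ┃0  [L]          · ─┃   
┃          │     ┃                   ┃   
┃          │     ┃1   · ─ ·          ┃   
┃          │Score┃                   ┃   
┃          │0    ┃2                  ┃   
┃          │     ┃                   ┃   
┃          │     ┃3       ·   S      ┃   
┃          │     ┃        │          ┃   
┗━━━━━━━━━━━━━━━━┃4   C ─ ·          ┃   
  ┃00000040  64 3┃                   ┃   
  ┃              ┗━━━━━━━━━━━━━━━━━━━┛   
  ┃                               ┃      
  ┃                               ┃      
  ┃                               ┃      
  ┃                               ┃      
  ┃                               ┃      
  ┗━━━━━━━━━━━━━━━━━━━━━━━━━━━━━━━┛      


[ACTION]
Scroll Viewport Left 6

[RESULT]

  ┃          │     ┃0  [L]          · ─┃ 
  ┃          │     ┃                   ┃ 
  ┃          │     ┃1   · ─ ·          ┃ 
  ┃          │Score┃                   ┃ 
  ┃          │0    ┃2                  ┃ 
  ┃          │     ┃                   ┃ 
  ┃          │     ┃3       ·   S      ┃ 
  ┃          │     ┃        │          ┃ 
  ┗━━━━━━━━━━━━━━━━┃4   C ─ ·          ┃ 
    ┃00000040  64 3┃                   ┃ 
    ┃              ┗━━━━━━━━━━━━━━━━━━━┛ 
    ┃                               ┃    
    ┃                               ┃    
    ┃                               ┃    
    ┃                               ┃    
    ┃                               ┃    
    ┗━━━━━━━━━━━━━━━━━━━━━━━━━━━━━━━┛    


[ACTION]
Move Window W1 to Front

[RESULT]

  ┃          │                  ┃   · ─┃ 
  ┃          │                  ┃      ┃ 
  ┃          │                  ┃      ┃ 
  ┃          │Score:            ┃      ┃ 
  ┃          │0                 ┃      ┃ 
  ┃          │                  ┃      ┃ 
  ┃          │                  ┃      ┃ 
  ┃          │                  ┃      ┃ 
  ┗━━━━━━━━━━━━━━━━━━━━━━━━━━━━━┛      ┃ 
    ┃00000040  64 3┃                   ┃ 
    ┃              ┗━━━━━━━━━━━━━━━━━━━┛ 
    ┃                               ┃    
    ┃                               ┃    
    ┃                               ┃    
    ┃                               ┃    
    ┃                               ┃    
    ┗━━━━━━━━━━━━━━━━━━━━━━━━━━━━━━━┛    


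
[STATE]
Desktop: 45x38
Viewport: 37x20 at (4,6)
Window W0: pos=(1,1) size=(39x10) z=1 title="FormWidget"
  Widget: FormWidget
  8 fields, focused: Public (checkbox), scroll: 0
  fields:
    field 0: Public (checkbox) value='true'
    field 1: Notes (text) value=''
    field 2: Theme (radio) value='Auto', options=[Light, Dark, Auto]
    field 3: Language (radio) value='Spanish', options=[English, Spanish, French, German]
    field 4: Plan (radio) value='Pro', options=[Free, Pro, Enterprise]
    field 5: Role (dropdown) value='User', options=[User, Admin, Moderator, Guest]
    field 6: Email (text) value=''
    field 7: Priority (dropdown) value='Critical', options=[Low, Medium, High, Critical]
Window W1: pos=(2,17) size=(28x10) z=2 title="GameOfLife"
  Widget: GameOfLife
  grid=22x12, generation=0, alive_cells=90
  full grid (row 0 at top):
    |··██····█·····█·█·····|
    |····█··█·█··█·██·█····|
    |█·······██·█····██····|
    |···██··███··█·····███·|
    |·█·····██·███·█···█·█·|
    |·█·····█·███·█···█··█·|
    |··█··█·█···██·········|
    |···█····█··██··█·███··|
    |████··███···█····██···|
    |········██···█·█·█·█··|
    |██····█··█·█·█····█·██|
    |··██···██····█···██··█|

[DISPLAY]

Theme:      ( ) Light  ( ) Dark  (●┃ 
Language:   ( ) English  (●) Spanis┃ 
Plan:       ( ) Free  (●) Pro  ( ) ┃ 
Role:       [User                ▼]┃ 
━━━━━━━━━━━━━━━━━━━━━━━━━━━━━━━━━━━┛ 
                                     
                                     
                                     
                                     
                                     
                                     
━━━━━━━━━━━━━━━━━━━━━━━━━┓           
GameOfLife               ┃           
─────────────────────────┨           
en: 0                    ┃           
··██··███··█·····███·    ┃           
█·····██·███·█···█·█·    ┃           
█·····█·███·█···█··█·    ┃           
·█··█·█···██·········    ┃           
··█····█··██··█·███··    ┃           


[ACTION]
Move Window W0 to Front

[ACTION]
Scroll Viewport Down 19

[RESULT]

GameOfLife               ┃           
─────────────────────────┨           
en: 0                    ┃           
··██··███··█·····███·    ┃           
█·····██·███·█···█·█·    ┃           
█·····█·███·█···█··█·    ┃           
·█··█·█···██·········    ┃           
··█····█··██··█·███··    ┃           
━━━━━━━━━━━━━━━━━━━━━━━━━┛           
                                     
                                     
                                     
                                     
                                     
                                     
                                     
                                     
                                     
                                     
                                     


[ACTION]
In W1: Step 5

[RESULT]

GameOfLife               ┃           
─────────────────────────┨           
en: 5                    ┃           
····█····███······█·█    ┃           
██·████···██···██···█    ┃           
···█████··██···████·█    ┃           
··██···█···█··█····█·    ┃           
···█·█·····█·····███·    ┃           
━━━━━━━━━━━━━━━━━━━━━━━━━┛           
                                     
                                     
                                     
                                     
                                     
                                     
                                     
                                     
                                     
                                     
                                     


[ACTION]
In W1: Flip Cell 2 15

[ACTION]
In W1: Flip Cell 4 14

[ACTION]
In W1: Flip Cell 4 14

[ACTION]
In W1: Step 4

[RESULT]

GameOfLife               ┃           
─────────────────────────┨           
en: 9                    ┃           
··██····█·····█····██    ┃           
█······█···█·█·█·█··█    ┃           
█··█···█···██··██···█    ┃           
█···███··██·██·█·█··█    ┃           
██·█····█·······█··██    ┃           
━━━━━━━━━━━━━━━━━━━━━━━━━┛           
                                     
                                     
                                     
                                     
                                     
                                     
                                     
                                     
                                     
                                     
                                     


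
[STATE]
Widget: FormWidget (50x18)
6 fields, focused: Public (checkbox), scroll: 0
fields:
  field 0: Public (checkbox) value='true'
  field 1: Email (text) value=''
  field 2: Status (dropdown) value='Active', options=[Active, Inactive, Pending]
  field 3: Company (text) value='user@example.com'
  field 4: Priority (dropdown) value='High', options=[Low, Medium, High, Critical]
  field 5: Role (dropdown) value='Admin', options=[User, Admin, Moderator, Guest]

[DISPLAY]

> Public:     [x]                                 
  Email:      [                                  ]
  Status:     [Active                           ▼]
  Company:    [user@example.com                  ]
  Priority:   [High                             ▼]
  Role:       [Admin                            ▼]
                                                  
                                                  
                                                  
                                                  
                                                  
                                                  
                                                  
                                                  
                                                  
                                                  
                                                  
                                                  


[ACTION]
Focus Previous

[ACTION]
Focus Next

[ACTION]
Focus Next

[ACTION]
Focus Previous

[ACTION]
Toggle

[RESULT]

> Public:     [ ]                                 
  Email:      [                                  ]
  Status:     [Active                           ▼]
  Company:    [user@example.com                  ]
  Priority:   [High                             ▼]
  Role:       [Admin                            ▼]
                                                  
                                                  
                                                  
                                                  
                                                  
                                                  
                                                  
                                                  
                                                  
                                                  
                                                  
                                                  


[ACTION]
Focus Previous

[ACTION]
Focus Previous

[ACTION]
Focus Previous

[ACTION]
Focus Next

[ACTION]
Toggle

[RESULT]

  Public:     [ ]                                 
  Email:      [                                  ]
  Status:     [Active                           ▼]
  Company:    [user@example.com                  ]
> Priority:   [High                             ▼]
  Role:       [Admin                            ▼]
                                                  
                                                  
                                                  
                                                  
                                                  
                                                  
                                                  
                                                  
                                                  
                                                  
                                                  
                                                  


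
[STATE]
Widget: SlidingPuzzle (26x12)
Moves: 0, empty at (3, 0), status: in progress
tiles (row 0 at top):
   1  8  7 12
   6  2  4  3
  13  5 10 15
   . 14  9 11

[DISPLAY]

┌────┬────┬────┬────┐     
│  1 │  8 │  7 │ 12 │     
├────┼────┼────┼────┤     
│  6 │  2 │  4 │  3 │     
├────┼────┼────┼────┤     
│ 13 │  5 │ 10 │ 15 │     
├────┼────┼────┼────┤     
│    │ 14 │  9 │ 11 │     
└────┴────┴────┴────┘     
Moves: 0                  
                          
                          


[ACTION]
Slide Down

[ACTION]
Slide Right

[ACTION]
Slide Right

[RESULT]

┌────┬────┬────┬────┐     
│  1 │  8 │  7 │ 12 │     
├────┼────┼────┼────┤     
│  6 │  2 │  4 │  3 │     
├────┼────┼────┼────┤     
│    │  5 │ 10 │ 15 │     
├────┼────┼────┼────┤     
│ 13 │ 14 │  9 │ 11 │     
└────┴────┴────┴────┘     
Moves: 1                  
                          
                          


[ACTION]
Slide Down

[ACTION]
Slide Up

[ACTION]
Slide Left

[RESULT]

┌────┬────┬────┬────┐     
│  1 │  8 │  7 │ 12 │     
├────┼────┼────┼────┤     
│  6 │  2 │  4 │  3 │     
├────┼────┼────┼────┤     
│  5 │    │ 10 │ 15 │     
├────┼────┼────┼────┤     
│ 13 │ 14 │  9 │ 11 │     
└────┴────┴────┴────┘     
Moves: 4                  
                          
                          


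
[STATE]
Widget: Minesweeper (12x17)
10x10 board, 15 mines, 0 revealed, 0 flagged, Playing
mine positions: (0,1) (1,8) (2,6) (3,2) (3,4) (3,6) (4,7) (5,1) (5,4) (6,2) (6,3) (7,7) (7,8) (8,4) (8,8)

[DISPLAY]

■■■■■■■■■■  
■■■■■■■■■■  
■■■■■■■■■■  
■■■■■■■■■■  
■■■■■■■■■■  
■■■■■■■■■■  
■■■■■■■■■■  
■■■■■■■■■■  
■■■■■■■■■■  
■■■■■■■■■■  
            
            
            
            
            
            
            


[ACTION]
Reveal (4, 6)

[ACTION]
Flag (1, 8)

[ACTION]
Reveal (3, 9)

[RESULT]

■■■■■■■■■■  
■■■■■■■■⚑■  
■■■■■■■■11  
■■■■■■■■1   
■■■■■■2■1   
■■■■■■■■1   
■■■■■■■■21  
■■■■■■■■■■  
■■■■■■■■■■  
■■■■■■■■■■  
            
            
            
            
            
            
            


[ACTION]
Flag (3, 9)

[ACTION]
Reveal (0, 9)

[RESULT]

■■■■■■■■■1  
■■■■■■■■⚑■  
■■■■■■■■11  
■■■■■■■■1   
■■■■■■2■1   
■■■■■■■■1   
■■■■■■■■21  
■■■■■■■■■■  
■■■■■■■■■■  
■■■■■■■■■■  
            
            
            
            
            
            
            
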